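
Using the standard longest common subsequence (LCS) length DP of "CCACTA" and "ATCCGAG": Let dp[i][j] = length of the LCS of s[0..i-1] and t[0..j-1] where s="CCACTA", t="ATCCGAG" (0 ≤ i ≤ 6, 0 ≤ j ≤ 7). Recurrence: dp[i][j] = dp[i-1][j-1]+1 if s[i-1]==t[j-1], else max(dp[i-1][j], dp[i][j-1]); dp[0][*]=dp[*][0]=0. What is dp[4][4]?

2

   ''  A  T  C  C  G  A  G
''  0  0  0  0  0  0  0  0
 C  0  0  0  1  1  1  1  1
 C  0  0  0  1  2  2  2  2
 A  0  1  1  1  2  2  3  3
 C  0  1  1  2  2  2  3  3
 T  0  1  2  2  2  2  3  3
 A  0  1  2  2  2  2  3  3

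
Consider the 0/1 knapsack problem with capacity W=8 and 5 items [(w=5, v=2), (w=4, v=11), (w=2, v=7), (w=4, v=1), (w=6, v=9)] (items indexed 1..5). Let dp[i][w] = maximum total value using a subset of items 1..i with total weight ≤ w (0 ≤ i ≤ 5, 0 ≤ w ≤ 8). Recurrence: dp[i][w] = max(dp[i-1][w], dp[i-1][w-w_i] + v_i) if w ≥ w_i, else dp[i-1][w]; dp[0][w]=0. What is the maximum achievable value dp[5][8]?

i\w   0   1   2   3   4   5   6   7   8
  0   0   0   0   0   0   0   0   0   0
  1   0   0   0   0   0   2   2   2   2
  2   0   0   0   0  11  11  11  11  11
  3   0   0   7   7  11  11  18  18  18
  4   0   0   7   7  11  11  18  18  18
  5   0   0   7   7  11  11  18  18  18

18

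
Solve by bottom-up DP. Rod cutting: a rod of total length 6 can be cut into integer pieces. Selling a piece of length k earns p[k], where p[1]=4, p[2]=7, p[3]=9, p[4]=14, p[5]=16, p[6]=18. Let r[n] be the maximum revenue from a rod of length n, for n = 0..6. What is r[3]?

   n    0    1    2    3    4    5    6
r[n]    0    4    8   12   16   20   24

12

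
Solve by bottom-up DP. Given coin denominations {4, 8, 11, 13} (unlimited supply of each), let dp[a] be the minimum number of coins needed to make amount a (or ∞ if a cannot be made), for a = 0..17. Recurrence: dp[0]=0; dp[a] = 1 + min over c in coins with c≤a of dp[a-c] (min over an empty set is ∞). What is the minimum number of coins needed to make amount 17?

 a  0  1  2  3  4  5  6  7  8  9 10 11 12 13 14 15 16 17
dp  0  -  -  -  1  -  -  -  1  -  -  1  2  1  -  2  2  2
(- denotes ∞ / unreachable)

2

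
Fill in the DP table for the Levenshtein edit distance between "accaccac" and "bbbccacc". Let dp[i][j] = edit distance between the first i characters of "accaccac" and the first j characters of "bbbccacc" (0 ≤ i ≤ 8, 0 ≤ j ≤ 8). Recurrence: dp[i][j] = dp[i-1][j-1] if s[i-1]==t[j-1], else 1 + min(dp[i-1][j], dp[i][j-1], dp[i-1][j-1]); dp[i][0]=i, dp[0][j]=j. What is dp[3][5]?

   ''  b  b  b  c  c  a  c  c
''  0  1  2  3  4  5  6  7  8
 a  1  1  2  3  4  5  5  6  7
 c  2  2  2  3  3  4  5  5  6
 c  3  3  3  3  3  3  4  5  5
 a  4  4  4  4  4  4  3  4  5
 c  5  5  5  5  4  4  4  3  4
 c  6  6  6  6  5  4  5  4  3
 a  7  7  7  7  6  5  4  5  4
 c  8  8  8  8  7  6  5  4  5

3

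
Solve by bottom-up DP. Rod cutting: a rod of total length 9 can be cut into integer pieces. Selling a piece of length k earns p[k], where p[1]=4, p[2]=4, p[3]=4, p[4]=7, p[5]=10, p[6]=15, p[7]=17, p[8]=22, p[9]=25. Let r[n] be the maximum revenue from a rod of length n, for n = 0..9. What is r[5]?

   n    0    1    2    3    4    5    6    7    8    9
r[n]    0    4    8   12   16   20   24   28   32   36

20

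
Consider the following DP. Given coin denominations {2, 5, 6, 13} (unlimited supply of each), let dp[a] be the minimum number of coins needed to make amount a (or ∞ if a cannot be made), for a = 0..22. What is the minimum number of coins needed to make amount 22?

 a  0  1  2  3  4  5  6  7  8  9 10 11 12 13 14 15 16 17 18 19 20 21 22
dp  0  -  1  -  2  1  1  2  2  3  2  2  2  1  3  2  3  3  2  2  3  3  4
(- denotes ∞ / unreachable)

4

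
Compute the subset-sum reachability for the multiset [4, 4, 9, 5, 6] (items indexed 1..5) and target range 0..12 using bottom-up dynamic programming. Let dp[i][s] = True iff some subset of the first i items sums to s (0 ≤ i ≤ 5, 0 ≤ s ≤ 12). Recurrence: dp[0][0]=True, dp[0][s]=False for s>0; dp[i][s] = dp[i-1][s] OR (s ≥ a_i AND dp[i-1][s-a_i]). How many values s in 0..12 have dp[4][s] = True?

i\s   0   1   2   3   4   5   6   7   8   9  10  11  12
  0   T   F   F   F   F   F   F   F   F   F   F   F   F
  1   T   F   F   F   T   F   F   F   F   F   F   F   F
  2   T   F   F   F   T   F   F   F   T   F   F   F   F
  3   T   F   F   F   T   F   F   F   T   T   F   F   F
  4   T   F   F   F   T   T   F   F   T   T   F   F   F
  5   T   F   F   F   T   T   T   F   T   T   T   T   F

5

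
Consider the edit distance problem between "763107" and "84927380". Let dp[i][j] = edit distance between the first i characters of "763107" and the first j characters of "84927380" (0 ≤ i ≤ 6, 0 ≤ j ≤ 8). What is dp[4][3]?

   ''  8  4  9  2  7  3  8  0
''  0  1  2  3  4  5  6  7  8
 7  1  1  2  3  4  4  5  6  7
 6  2  2  2  3  4  5  5  6  7
 3  3  3  3  3  4  5  5  6  7
 1  4  4  4  4  4  5  6  6  7
 0  5  5  5  5  5  5  6  7  6
 7  6  6  6  6  6  5  6  7  7

4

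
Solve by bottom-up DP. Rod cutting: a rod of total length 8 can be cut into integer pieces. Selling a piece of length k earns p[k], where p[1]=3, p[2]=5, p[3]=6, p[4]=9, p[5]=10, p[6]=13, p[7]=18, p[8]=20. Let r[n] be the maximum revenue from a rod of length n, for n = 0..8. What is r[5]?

15

   n    0    1    2    3    4    5    6    7    8
r[n]    0    3    6    9   12   15   18   21   24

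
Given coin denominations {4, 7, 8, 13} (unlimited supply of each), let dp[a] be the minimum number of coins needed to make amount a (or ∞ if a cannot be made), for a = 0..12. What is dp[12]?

2

 a  0  1  2  3  4  5  6  7  8  9 10 11 12
dp  0  -  -  -  1  -  -  1  1  -  -  2  2
(- denotes ∞ / unreachable)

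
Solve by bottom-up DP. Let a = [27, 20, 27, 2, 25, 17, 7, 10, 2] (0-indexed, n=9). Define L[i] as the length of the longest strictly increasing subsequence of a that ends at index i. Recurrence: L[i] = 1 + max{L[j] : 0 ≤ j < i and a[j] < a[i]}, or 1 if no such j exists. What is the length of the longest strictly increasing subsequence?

   i    0    1    2    3    4    5    6    7    8
a[i]   27   20   27    2   25   17    7   10    2
L[i]    1    1    2    1    2    2    2    3    1

3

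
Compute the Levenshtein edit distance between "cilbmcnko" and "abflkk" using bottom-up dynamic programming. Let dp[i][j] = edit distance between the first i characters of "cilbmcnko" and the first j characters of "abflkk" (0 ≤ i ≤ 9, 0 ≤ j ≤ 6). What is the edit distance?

   ''  a  b  f  l  k  k
''  0  1  2  3  4  5  6
 c  1  1  2  3  4  5  6
 i  2  2  2  3  4  5  6
 l  3  3  3  3  3  4  5
 b  4  4  3  4  4  4  5
 m  5  5  4  4  5  5  5
 c  6  6  5  5  5  6  6
 n  7  7  6  6  6  6  7
 k  8  8  7  7  7  6  6
 o  9  9  8  8  8  7  7

7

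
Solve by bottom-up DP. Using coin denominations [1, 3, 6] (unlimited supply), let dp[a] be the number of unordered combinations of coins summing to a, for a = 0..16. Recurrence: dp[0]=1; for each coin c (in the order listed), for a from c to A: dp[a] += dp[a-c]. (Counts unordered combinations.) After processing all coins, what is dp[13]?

after  coin     0     1     2     3     4     5     6     7     8     9    10    11    12    13    14    15    16
          1     1     1     1     1     1     1     1     1     1     1     1     1     1     1     1     1     1
          3     1     1     1     2     2     2     3     3     3     4     4     4     5     5     5     6     6
          6     1     1     1     2     2     2     4     4     4     6     6     6     9     9     9    12    12

9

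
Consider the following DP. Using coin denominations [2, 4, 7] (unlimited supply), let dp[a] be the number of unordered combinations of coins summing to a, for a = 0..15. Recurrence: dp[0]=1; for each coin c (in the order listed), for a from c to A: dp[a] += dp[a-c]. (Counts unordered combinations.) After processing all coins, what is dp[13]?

2

after  coin     0     1     2     3     4     5     6     7     8     9    10    11    12    13    14    15
          2     1     0     1     0     1     0     1     0     1     0     1     0     1     0     1     0
          4     1     0     1     0     2     0     2     0     3     0     3     0     4     0     4     0
          7     1     0     1     0     2     0     2     1     3     1     3     2     4     2     5     3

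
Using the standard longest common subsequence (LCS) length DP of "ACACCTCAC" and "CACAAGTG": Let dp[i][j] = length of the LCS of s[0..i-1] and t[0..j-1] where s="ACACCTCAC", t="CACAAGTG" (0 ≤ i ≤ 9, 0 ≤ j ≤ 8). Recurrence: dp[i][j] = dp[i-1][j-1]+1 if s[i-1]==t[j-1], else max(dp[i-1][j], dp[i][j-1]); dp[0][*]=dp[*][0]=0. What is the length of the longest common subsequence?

   ''  C  A  C  A  A  G  T  G
''  0  0  0  0  0  0  0  0  0
 A  0  0  1  1  1  1  1  1  1
 C  0  1  1  2  2  2  2  2  2
 A  0  1  2  2  3  3  3  3  3
 C  0  1  2  3  3  3  3  3  3
 C  0  1  2  3  3  3  3  3  3
 T  0  1  2  3  3  3  3  4  4
 C  0  1  2  3  3  3  3  4  4
 A  0  1  2  3  4  4  4  4  4
 C  0  1  2  3  4  4  4  4  4

4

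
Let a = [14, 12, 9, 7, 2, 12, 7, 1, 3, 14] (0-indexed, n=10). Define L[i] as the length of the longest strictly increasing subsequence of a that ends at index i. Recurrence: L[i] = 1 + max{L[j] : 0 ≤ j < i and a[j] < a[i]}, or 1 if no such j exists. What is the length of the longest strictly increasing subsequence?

   i    0    1    2    3    4    5    6    7    8    9
a[i]   14   12    9    7    2   12    7    1    3   14
L[i]    1    1    1    1    1    2    2    1    2    3

3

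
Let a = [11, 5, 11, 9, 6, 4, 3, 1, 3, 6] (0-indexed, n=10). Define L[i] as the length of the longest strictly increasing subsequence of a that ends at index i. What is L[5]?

1

   i    0    1    2    3    4    5    6    7    8    9
a[i]   11    5   11    9    6    4    3    1    3    6
L[i]    1    1    2    2    2    1    1    1    2    3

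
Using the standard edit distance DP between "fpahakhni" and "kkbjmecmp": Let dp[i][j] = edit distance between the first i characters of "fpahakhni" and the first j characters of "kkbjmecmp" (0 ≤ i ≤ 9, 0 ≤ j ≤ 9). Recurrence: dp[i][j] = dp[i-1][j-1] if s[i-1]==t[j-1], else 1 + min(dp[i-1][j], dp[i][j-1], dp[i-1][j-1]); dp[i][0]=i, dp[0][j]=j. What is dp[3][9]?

   ''  k  k  b  j  m  e  c  m  p
''  0  1  2  3  4  5  6  7  8  9
 f  1  1  2  3  4  5  6  7  8  9
 p  2  2  2  3  4  5  6  7  8  8
 a  3  3  3  3  4  5  6  7  8  9
 h  4  4  4  4  4  5  6  7  8  9
 a  5  5  5  5  5  5  6  7  8  9
 k  6  5  5  6  6  6  6  7  8  9
 h  7  6  6  6  7  7  7  7  8  9
 n  8  7  7  7  7  8  8  8  8  9
 i  9  8  8  8  8  8  9  9  9  9

9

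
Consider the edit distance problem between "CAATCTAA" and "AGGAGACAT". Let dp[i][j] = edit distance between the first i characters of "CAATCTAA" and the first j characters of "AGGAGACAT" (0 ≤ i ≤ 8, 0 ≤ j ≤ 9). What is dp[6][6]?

   ''  A  G  G  A  G  A  C  A  T
''  0  1  2  3  4  5  6  7  8  9
 C  1  1  2  3  4  5  6  6  7  8
 A  2  1  2  3  3  4  5  6  6  7
 A  3  2  2  3  3  4  4  5  6  7
 T  4  3  3  3  4  4  5  5  6  6
 C  5  4  4  4  4  5  5  5  6  7
 T  6  5  5  5  5  5  6  6  6  6
 A  7  6  6  6  5  6  5  6  6  7
 A  8  7  7  7  6  6  6  6  6  7

6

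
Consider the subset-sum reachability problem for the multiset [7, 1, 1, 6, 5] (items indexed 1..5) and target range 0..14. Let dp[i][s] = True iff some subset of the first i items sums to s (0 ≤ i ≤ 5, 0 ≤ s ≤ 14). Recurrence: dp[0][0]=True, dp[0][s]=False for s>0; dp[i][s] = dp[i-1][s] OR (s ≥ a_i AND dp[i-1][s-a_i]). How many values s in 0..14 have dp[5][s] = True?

i\s   0   1   2   3   4   5   6   7   8   9  10  11  12  13  14
  0   T   F   F   F   F   F   F   F   F   F   F   F   F   F   F
  1   T   F   F   F   F   F   F   T   F   F   F   F   F   F   F
  2   T   T   F   F   F   F   F   T   T   F   F   F   F   F   F
  3   T   T   T   F   F   F   F   T   T   T   F   F   F   F   F
  4   T   T   T   F   F   F   T   T   T   T   F   F   F   T   T
  5   T   T   T   F   F   T   T   T   T   T   F   T   T   T   T

12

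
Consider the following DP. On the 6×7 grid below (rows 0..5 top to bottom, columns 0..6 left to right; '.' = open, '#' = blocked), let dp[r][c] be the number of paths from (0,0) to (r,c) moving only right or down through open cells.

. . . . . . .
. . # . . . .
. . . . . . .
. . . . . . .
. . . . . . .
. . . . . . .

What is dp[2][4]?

6

r\c   0   1   2   3   4   5   6
  0   1   1   1   1   1   1   1
  1   1   2   0   1   2   3   4
  2   1   3   3   4   6   9  13
  3   1   4   7  11  17  26  39
  4   1   5  12  23  40  66 105
  5   1   6  18  41  81 147 252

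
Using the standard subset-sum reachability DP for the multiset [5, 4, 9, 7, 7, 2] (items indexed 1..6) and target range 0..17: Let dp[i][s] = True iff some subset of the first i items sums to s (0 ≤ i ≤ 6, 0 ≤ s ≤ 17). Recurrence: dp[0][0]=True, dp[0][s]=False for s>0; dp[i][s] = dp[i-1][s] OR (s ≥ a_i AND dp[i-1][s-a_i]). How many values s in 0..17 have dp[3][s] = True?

6

i\s   0   1   2   3   4   5   6   7   8   9  10  11  12  13  14  15  16  17
  0   T   F   F   F   F   F   F   F   F   F   F   F   F   F   F   F   F   F
  1   T   F   F   F   F   T   F   F   F   F   F   F   F   F   F   F   F   F
  2   T   F   F   F   T   T   F   F   F   T   F   F   F   F   F   F   F   F
  3   T   F   F   F   T   T   F   F   F   T   F   F   F   T   T   F   F   F
  4   T   F   F   F   T   T   F   T   F   T   F   T   T   T   T   F   T   F
  5   T   F   F   F   T   T   F   T   F   T   F   T   T   T   T   F   T   F
  6   T   F   T   F   T   T   T   T   F   T   F   T   T   T   T   T   T   F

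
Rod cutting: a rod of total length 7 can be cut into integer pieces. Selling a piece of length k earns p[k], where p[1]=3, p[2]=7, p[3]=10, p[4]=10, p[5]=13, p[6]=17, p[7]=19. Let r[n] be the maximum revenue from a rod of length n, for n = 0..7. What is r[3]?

10

   n    0    1    2    3    4    5    6    7
r[n]    0    3    7   10   14   17   21   24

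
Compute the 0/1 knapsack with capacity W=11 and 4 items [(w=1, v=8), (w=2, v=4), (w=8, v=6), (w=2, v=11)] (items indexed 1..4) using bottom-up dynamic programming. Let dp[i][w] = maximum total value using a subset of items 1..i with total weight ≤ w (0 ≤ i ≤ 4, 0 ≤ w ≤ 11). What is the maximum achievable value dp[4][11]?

25

i\w   0   1   2   3   4   5   6   7   8   9  10  11
  0   0   0   0   0   0   0   0   0   0   0   0   0
  1   0   8   8   8   8   8   8   8   8   8   8   8
  2   0   8   8  12  12  12  12  12  12  12  12  12
  3   0   8   8  12  12  12  12  12  12  14  14  18
  4   0   8  11  19  19  23  23  23  23  23  23  25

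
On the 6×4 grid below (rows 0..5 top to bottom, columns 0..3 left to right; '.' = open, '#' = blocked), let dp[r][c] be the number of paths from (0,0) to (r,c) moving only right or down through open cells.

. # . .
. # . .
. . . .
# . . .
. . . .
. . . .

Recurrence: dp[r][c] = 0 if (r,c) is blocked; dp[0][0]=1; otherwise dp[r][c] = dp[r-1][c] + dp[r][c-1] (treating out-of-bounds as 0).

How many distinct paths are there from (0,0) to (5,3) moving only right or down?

r\c   0   1   2   3
  0   1   0   0   0
  1   1   0   0   0
  2   1   1   1   1
  3   0   1   2   3
  4   0   1   3   6
  5   0   1   4  10

10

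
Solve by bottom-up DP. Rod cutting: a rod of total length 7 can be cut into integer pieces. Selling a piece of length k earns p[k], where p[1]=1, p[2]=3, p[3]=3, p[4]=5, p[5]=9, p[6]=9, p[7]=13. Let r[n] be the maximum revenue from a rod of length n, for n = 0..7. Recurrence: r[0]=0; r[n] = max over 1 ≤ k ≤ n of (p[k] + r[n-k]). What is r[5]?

   n    0    1    2    3    4    5    6    7
r[n]    0    1    3    4    6    9   10   13

9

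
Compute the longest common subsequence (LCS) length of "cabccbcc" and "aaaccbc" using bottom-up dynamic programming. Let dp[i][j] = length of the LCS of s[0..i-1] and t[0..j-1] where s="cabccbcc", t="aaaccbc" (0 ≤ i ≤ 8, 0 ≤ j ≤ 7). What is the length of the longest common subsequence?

5

   ''  a  a  a  c  c  b  c
''  0  0  0  0  0  0  0  0
 c  0  0  0  0  1  1  1  1
 a  0  1  1  1  1  1  1  1
 b  0  1  1  1  1  1  2  2
 c  0  1  1  1  2  2  2  3
 c  0  1  1  1  2  3  3  3
 b  0  1  1  1  2  3  4  4
 c  0  1  1  1  2  3  4  5
 c  0  1  1  1  2  3  4  5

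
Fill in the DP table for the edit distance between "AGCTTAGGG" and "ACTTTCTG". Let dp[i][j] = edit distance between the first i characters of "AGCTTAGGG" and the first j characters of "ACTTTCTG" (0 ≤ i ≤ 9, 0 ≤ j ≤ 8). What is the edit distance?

4

   ''  A  C  T  T  T  C  T  G
''  0  1  2  3  4  5  6  7  8
 A  1  0  1  2  3  4  5  6  7
 G  2  1  1  2  3  4  5  6  6
 C  3  2  1  2  3  4  4  5  6
 T  4  3  2  1  2  3  4  4  5
 T  5  4  3  2  1  2  3  4  5
 A  6  5  4  3  2  2  3  4  5
 G  7  6  5  4  3  3  3  4  4
 G  8  7  6  5  4  4  4  4  4
 G  9  8  7  6  5  5  5  5  4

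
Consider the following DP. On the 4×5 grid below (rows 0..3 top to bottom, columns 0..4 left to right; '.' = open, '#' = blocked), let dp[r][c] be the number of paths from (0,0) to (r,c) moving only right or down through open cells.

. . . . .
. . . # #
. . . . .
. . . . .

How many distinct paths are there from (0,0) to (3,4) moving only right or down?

r\c   0   1   2   3   4
  0   1   1   1   1   1
  1   1   2   3   0   0
  2   1   3   6   6   6
  3   1   4  10  16  22

22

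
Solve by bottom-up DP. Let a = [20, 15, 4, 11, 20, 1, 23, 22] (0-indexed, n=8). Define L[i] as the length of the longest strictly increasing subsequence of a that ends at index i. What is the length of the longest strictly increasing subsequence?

   i    0    1    2    3    4    5    6    7
a[i]   20   15    4   11   20    1   23   22
L[i]    1    1    1    2    3    1    4    4

4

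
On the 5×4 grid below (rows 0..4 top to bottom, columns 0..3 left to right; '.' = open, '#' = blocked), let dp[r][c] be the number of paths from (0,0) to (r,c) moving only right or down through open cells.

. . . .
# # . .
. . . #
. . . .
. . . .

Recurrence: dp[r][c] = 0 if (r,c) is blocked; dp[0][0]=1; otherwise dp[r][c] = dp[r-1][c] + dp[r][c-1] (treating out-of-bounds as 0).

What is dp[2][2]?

1

r\c   0   1   2   3
  0   1   1   1   1
  1   0   0   1   2
  2   0   0   1   0
  3   0   0   1   1
  4   0   0   1   2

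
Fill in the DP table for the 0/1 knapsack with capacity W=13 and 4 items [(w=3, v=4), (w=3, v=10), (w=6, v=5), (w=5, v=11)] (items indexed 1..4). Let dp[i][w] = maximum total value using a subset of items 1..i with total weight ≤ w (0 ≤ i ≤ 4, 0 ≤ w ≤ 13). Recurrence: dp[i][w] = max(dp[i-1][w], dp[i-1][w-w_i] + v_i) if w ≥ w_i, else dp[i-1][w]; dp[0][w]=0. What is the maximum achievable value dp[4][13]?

25

i\w   0   1   2   3   4   5   6   7   8   9  10  11  12  13
  0   0   0   0   0   0   0   0   0   0   0   0   0   0   0
  1   0   0   0   4   4   4   4   4   4   4   4   4   4   4
  2   0   0   0  10  10  10  14  14  14  14  14  14  14  14
  3   0   0   0  10  10  10  14  14  14  15  15  15  19  19
  4   0   0   0  10  10  11  14  14  21  21  21  25  25  25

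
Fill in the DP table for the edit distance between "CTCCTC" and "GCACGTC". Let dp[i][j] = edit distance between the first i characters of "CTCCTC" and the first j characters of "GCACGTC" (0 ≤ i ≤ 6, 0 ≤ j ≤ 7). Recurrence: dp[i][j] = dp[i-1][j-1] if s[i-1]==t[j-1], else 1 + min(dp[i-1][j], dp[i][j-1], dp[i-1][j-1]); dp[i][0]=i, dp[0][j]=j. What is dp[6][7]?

   ''  G  C  A  C  G  T  C
''  0  1  2  3  4  5  6  7
 C  1  1  1  2  3  4  5  6
 T  2  2  2  2  3  4  4  5
 C  3  3  2  3  2  3  4  4
 C  4  4  3  3  3  3  4  4
 T  5  5  4  4  4  4  3  4
 C  6  6  5  5  4  5  4  3

3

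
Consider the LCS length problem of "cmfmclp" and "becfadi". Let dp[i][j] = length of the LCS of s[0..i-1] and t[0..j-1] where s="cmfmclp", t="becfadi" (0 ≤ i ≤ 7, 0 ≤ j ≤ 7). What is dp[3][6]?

2

   ''  b  e  c  f  a  d  i
''  0  0  0  0  0  0  0  0
 c  0  0  0  1  1  1  1  1
 m  0  0  0  1  1  1  1  1
 f  0  0  0  1  2  2  2  2
 m  0  0  0  1  2  2  2  2
 c  0  0  0  1  2  2  2  2
 l  0  0  0  1  2  2  2  2
 p  0  0  0  1  2  2  2  2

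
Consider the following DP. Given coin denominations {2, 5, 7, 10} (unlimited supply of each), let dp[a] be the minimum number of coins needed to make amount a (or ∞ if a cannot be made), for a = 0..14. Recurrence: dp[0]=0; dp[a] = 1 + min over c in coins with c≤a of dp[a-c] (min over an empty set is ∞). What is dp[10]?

 a  0  1  2  3  4  5  6  7  8  9 10 11 12 13 14
dp  0  -  1  -  2  1  3  1  4  2  1  3  2  4  2
(- denotes ∞ / unreachable)

1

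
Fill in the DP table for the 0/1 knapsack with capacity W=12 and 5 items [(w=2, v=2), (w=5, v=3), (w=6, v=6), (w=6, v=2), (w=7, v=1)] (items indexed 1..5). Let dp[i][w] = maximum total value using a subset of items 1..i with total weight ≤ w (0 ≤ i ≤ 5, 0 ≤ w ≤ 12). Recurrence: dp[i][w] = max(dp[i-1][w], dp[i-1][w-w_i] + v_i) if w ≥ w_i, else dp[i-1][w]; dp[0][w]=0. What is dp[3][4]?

2

i\w   0   1   2   3   4   5   6   7   8   9  10  11  12
  0   0   0   0   0   0   0   0   0   0   0   0   0   0
  1   0   0   2   2   2   2   2   2   2   2   2   2   2
  2   0   0   2   2   2   3   3   5   5   5   5   5   5
  3   0   0   2   2   2   3   6   6   8   8   8   9   9
  4   0   0   2   2   2   3   6   6   8   8   8   9   9
  5   0   0   2   2   2   3   6   6   8   8   8   9   9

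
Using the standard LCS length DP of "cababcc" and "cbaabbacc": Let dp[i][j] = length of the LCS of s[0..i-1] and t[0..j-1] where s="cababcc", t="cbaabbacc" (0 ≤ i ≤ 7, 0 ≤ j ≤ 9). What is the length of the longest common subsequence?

   ''  c  b  a  a  b  b  a  c  c
''  0  0  0  0  0  0  0  0  0  0
 c  0  1  1  1  1  1  1  1  1  1
 a  0  1  1  2  2  2  2  2  2  2
 b  0  1  2  2  2  3  3  3  3  3
 a  0  1  2  3  3  3  3  4  4  4
 b  0  1  2  3  3  4  4  4  4  4
 c  0  1  2  3  3  4  4  4  5  5
 c  0  1  2  3  3  4  4  4  5  6

6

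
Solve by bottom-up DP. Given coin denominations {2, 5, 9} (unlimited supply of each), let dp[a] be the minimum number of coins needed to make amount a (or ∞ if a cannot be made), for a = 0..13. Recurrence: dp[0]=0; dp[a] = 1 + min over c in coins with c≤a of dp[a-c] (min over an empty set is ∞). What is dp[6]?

 a  0  1  2  3  4  5  6  7  8  9 10 11 12 13
dp  0  -  1  -  2  1  3  2  4  1  2  2  3  3
(- denotes ∞ / unreachable)

3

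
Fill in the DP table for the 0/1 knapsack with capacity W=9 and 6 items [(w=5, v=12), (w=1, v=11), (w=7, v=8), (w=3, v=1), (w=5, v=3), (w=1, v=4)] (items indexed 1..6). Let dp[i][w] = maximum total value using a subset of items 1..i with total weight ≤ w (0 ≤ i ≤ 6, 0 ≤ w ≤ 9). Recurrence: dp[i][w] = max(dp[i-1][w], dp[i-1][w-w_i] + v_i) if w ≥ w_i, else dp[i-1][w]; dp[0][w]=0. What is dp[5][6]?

i\w   0   1   2   3   4   5   6   7   8   9
  0   0   0   0   0   0   0   0   0   0   0
  1   0   0   0   0   0  12  12  12  12  12
  2   0  11  11  11  11  12  23  23  23  23
  3   0  11  11  11  11  12  23  23  23  23
  4   0  11  11  11  12  12  23  23  23  24
  5   0  11  11  11  12  12  23  23  23  24
  6   0  11  15  15  15  16  23  27  27  27

23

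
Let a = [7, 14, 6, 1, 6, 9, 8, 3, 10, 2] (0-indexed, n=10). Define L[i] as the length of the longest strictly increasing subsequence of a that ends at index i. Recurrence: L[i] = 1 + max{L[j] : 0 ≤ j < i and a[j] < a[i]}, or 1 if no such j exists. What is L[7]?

2

   i    0    1    2    3    4    5    6    7    8    9
a[i]    7   14    6    1    6    9    8    3   10    2
L[i]    1    2    1    1    2    3    3    2    4    2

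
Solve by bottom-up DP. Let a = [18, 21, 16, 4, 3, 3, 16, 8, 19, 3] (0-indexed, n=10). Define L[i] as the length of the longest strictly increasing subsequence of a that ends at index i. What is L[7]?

2

   i    0    1    2    3    4    5    6    7    8    9
a[i]   18   21   16    4    3    3   16    8   19    3
L[i]    1    2    1    1    1    1    2    2    3    1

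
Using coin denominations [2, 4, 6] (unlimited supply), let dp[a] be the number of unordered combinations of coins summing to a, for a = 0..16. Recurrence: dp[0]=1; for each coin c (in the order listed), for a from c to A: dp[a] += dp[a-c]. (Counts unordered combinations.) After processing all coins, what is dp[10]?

after  coin     0     1     2     3     4     5     6     7     8     9    10    11    12    13    14    15    16
          2     1     0     1     0     1     0     1     0     1     0     1     0     1     0     1     0     1
          4     1     0     1     0     2     0     2     0     3     0     3     0     4     0     4     0     5
          6     1     0     1     0     2     0     3     0     4     0     5     0     7     0     8     0    10

5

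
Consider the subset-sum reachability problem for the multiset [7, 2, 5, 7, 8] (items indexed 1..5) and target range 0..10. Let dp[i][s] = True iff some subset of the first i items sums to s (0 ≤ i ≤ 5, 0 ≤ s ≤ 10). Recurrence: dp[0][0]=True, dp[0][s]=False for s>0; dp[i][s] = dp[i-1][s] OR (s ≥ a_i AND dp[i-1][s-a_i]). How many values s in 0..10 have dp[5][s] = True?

i\s   0   1   2   3   4   5   6   7   8   9  10
  0   T   F   F   F   F   F   F   F   F   F   F
  1   T   F   F   F   F   F   F   T   F   F   F
  2   T   F   T   F   F   F   F   T   F   T   F
  3   T   F   T   F   F   T   F   T   F   T   F
  4   T   F   T   F   F   T   F   T   F   T   F
  5   T   F   T   F   F   T   F   T   T   T   T

7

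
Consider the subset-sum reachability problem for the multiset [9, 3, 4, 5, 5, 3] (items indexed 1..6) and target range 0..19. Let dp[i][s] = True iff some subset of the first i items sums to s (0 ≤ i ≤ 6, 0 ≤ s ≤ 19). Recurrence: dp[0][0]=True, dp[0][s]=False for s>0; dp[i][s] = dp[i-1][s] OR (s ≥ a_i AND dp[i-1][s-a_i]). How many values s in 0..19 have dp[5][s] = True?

i\s   0   1   2   3   4   5   6   7   8   9  10  11  12  13  14  15  16  17  18  19
  0   T   F   F   F   F   F   F   F   F   F   F   F   F   F   F   F   F   F   F   F
  1   T   F   F   F   F   F   F   F   F   T   F   F   F   F   F   F   F   F   F   F
  2   T   F   F   T   F   F   F   F   F   T   F   F   T   F   F   F   F   F   F   F
  3   T   F   F   T   T   F   F   T   F   T   F   F   T   T   F   F   T   F   F   F
  4   T   F   F   T   T   T   F   T   T   T   F   F   T   T   T   F   T   T   T   F
  5   T   F   F   T   T   T   F   T   T   T   T   F   T   T   T   F   T   T   T   T
  6   T   F   F   T   T   T   T   T   T   T   T   T   T   T   T   T   T   T   T   T

15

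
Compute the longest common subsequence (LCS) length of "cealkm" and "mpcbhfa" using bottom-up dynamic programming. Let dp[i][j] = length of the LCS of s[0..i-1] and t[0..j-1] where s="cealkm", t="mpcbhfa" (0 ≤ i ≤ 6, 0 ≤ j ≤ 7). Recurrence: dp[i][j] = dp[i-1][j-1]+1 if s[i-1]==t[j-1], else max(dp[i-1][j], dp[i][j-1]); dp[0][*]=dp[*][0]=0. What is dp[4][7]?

2

   ''  m  p  c  b  h  f  a
''  0  0  0  0  0  0  0  0
 c  0  0  0  1  1  1  1  1
 e  0  0  0  1  1  1  1  1
 a  0  0  0  1  1  1  1  2
 l  0  0  0  1  1  1  1  2
 k  0  0  0  1  1  1  1  2
 m  0  1  1  1  1  1  1  2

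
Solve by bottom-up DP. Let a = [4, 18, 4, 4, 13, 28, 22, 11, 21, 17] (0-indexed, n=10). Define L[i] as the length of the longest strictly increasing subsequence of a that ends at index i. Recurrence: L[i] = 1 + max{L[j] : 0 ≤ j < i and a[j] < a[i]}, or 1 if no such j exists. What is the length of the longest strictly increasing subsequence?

   i    0    1    2    3    4    5    6    7    8    9
a[i]    4   18    4    4   13   28   22   11   21   17
L[i]    1    2    1    1    2    3    3    2    3    3

3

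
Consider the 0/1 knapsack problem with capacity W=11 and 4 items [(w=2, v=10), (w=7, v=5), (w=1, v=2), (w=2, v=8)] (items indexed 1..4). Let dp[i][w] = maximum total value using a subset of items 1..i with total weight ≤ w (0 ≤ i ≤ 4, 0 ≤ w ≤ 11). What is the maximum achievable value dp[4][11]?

23

i\w   0   1   2   3   4   5   6   7   8   9  10  11
  0   0   0   0   0   0   0   0   0   0   0   0   0
  1   0   0  10  10  10  10  10  10  10  10  10  10
  2   0   0  10  10  10  10  10  10  10  15  15  15
  3   0   2  10  12  12  12  12  12  12  15  17  17
  4   0   2  10  12  18  20  20  20  20  20  20  23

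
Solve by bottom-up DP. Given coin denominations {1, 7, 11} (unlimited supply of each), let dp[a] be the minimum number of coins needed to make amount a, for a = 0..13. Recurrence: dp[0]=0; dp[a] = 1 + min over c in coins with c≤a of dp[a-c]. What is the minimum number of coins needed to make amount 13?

3

 a  0  1  2  3  4  5  6  7  8  9 10 11 12 13
dp  0  1  2  3  4  5  6  1  2  3  4  1  2  3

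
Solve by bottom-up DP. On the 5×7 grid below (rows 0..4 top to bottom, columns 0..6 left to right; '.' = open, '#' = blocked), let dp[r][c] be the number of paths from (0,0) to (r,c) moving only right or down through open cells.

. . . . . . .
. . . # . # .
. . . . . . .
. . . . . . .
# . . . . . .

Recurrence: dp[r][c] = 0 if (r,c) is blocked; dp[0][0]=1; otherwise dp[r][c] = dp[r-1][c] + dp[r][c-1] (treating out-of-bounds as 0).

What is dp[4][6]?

121

r\c   0   1   2   3   4   5   6
  0   1   1   1   1   1   1   1
  1   1   2   3   0   1   0   1
  2   1   3   6   6   7   7   8
  3   1   4  10  16  23  30  38
  4   0   4  14  30  53  83 121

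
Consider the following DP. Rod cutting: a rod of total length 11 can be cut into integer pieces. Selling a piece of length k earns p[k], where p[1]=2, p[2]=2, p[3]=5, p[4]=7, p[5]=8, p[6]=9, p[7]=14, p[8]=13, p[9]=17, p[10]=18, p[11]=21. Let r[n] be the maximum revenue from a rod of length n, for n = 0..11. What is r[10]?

   n    0    1    2    3    4    5    6    7    8    9   10   11
r[n]    0    2    4    6    8   10   12   14   16   18   20   22

20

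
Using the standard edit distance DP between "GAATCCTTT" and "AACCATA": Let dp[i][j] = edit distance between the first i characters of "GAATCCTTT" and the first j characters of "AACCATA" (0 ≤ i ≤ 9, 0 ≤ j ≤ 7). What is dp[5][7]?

   ''  A  A  C  C  A  T  A
''  0  1  2  3  4  5  6  7
 G  1  1  2  3  4  5  6  7
 A  2  1  1  2  3  4  5  6
 A  3  2  1  2  3  3  4  5
 T  4  3  2  2  3  4  3  4
 C  5  4  3  2  2  3  4  4
 C  6  5  4  3  2  3  4  5
 T  7  6  5  4  3  3  3  4
 T  8  7  6  5  4  4  3  4
 T  9  8  7  6  5  5  4  4

4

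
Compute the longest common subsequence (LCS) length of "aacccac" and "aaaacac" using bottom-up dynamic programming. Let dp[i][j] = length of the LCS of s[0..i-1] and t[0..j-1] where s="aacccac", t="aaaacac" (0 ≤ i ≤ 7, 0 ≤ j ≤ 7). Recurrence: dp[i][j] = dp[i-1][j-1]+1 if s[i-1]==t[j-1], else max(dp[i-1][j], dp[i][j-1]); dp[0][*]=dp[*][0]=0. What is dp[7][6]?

   ''  a  a  a  a  c  a  c
''  0  0  0  0  0  0  0  0
 a  0  1  1  1  1  1  1  1
 a  0  1  2  2  2  2  2  2
 c  0  1  2  2  2  3  3  3
 c  0  1  2  2  2  3  3  4
 c  0  1  2  2  2  3  3  4
 a  0  1  2  3  3  3  4  4
 c  0  1  2  3  3  4  4  5

4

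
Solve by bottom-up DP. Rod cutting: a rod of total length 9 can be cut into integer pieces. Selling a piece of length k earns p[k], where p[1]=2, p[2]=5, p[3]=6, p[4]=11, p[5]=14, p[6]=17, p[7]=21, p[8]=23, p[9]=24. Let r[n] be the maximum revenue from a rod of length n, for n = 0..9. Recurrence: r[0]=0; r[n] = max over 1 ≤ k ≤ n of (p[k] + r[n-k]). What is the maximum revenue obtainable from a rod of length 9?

   n    0    1    2    3    4    5    6    7    8    9
r[n]    0    2    5    7   11   14   17   21   23   26

26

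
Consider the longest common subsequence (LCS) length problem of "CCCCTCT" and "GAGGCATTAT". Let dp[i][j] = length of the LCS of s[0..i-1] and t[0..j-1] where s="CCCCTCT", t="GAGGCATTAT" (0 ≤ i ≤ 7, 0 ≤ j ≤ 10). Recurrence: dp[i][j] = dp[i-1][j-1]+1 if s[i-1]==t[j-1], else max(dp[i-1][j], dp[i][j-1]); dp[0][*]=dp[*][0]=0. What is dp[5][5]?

1

   ''  G  A  G  G  C  A  T  T  A  T
''  0  0  0  0  0  0  0  0  0  0  0
 C  0  0  0  0  0  1  1  1  1  1  1
 C  0  0  0  0  0  1  1  1  1  1  1
 C  0  0  0  0  0  1  1  1  1  1  1
 C  0  0  0  0  0  1  1  1  1  1  1
 T  0  0  0  0  0  1  1  2  2  2  2
 C  0  0  0  0  0  1  1  2  2  2  2
 T  0  0  0  0  0  1  1  2  3  3  3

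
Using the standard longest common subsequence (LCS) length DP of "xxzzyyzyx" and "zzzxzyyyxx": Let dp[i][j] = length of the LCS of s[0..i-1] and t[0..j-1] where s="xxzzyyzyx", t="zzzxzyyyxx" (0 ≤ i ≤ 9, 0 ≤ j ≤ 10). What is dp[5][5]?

   ''  z  z  z  x  z  y  y  y  x  x
''  0  0  0  0  0  0  0  0  0  0  0
 x  0  0  0  0  1  1  1  1  1  1  1
 x  0  0  0  0  1  1  1  1  1  2  2
 z  0  1  1  1  1  2  2  2  2  2  2
 z  0  1  2  2  2  2  2  2  2  2  2
 y  0  1  2  2  2  2  3  3  3  3  3
 y  0  1  2  2  2  2  3  4  4  4  4
 z  0  1  2  3  3  3  3  4  4  4  4
 y  0  1  2  3  3  3  4  4  5  5  5
 x  0  1  2  3  4  4  4  4  5  6  6

2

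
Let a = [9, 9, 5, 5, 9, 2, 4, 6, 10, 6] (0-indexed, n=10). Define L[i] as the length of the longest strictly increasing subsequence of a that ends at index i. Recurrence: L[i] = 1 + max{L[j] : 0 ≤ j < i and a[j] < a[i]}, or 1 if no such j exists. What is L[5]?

   i    0    1    2    3    4    5    6    7    8    9
a[i]    9    9    5    5    9    2    4    6   10    6
L[i]    1    1    1    1    2    1    2    3    4    3

1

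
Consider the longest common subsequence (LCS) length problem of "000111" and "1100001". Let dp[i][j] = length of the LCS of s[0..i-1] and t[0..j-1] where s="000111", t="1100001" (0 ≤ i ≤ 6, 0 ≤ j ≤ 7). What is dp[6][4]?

2

   ''  1  1  0  0  0  0  1
''  0  0  0  0  0  0  0  0
 0  0  0  0  1  1  1  1  1
 0  0  0  0  1  2  2  2  2
 0  0  0  0  1  2  3  3  3
 1  0  1  1  1  2  3  3  4
 1  0  1  2  2  2  3  3  4
 1  0  1  2  2  2  3  3  4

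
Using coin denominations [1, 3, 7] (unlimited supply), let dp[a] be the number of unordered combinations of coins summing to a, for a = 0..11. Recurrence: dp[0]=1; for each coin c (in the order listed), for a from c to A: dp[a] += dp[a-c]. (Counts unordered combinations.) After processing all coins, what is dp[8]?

4

after  coin     0     1     2     3     4     5     6     7     8     9    10    11
          1     1     1     1     1     1     1     1     1     1     1     1     1
          3     1     1     1     2     2     2     3     3     3     4     4     4
          7     1     1     1     2     2     2     3     4     4     5     6     6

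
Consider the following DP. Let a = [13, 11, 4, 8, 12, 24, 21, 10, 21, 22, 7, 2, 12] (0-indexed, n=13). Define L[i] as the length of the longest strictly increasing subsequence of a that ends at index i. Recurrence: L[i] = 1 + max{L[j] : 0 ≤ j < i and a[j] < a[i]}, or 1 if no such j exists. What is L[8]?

   i    0    1    2    3    4    5    6    7    8    9   10   11   12
a[i]   13   11    4    8   12   24   21   10   21   22    7    2   12
L[i]    1    1    1    2    3    4    4    3    4    5    2    1    4

4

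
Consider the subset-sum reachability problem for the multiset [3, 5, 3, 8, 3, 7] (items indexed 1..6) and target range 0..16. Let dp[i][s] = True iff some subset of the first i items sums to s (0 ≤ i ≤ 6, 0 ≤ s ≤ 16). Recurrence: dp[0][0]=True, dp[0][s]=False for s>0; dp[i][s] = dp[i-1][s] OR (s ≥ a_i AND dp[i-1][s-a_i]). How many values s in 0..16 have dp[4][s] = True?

9

i\s   0   1   2   3   4   5   6   7   8   9  10  11  12  13  14  15  16
  0   T   F   F   F   F   F   F   F   F   F   F   F   F   F   F   F   F
  1   T   F   F   T   F   F   F   F   F   F   F   F   F   F   F   F   F
  2   T   F   F   T   F   T   F   F   T   F   F   F   F   F   F   F   F
  3   T   F   F   T   F   T   T   F   T   F   F   T   F   F   F   F   F
  4   T   F   F   T   F   T   T   F   T   F   F   T   F   T   T   F   T
  5   T   F   F   T   F   T   T   F   T   T   F   T   F   T   T   F   T
  6   T   F   F   T   F   T   T   T   T   T   T   T   T   T   T   T   T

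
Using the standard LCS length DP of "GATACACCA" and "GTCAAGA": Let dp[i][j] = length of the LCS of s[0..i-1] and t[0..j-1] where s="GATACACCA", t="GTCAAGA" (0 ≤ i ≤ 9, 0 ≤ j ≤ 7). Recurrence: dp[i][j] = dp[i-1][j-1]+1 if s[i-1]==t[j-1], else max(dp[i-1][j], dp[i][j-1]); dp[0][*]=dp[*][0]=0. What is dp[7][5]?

4

   ''  G  T  C  A  A  G  A
''  0  0  0  0  0  0  0  0
 G  0  1  1  1  1  1  1  1
 A  0  1  1  1  2  2  2  2
 T  0  1  2  2  2  2  2  2
 A  0  1  2  2  3  3  3  3
 C  0  1  2  3  3  3  3  3
 A  0  1  2  3  4  4  4  4
 C  0  1  2  3  4  4  4  4
 C  0  1  2  3  4  4  4  4
 A  0  1  2  3  4  5  5  5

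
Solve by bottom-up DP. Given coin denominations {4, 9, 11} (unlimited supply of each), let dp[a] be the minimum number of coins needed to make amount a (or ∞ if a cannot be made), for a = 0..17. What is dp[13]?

 a  0  1  2  3  4  5  6  7  8  9 10 11 12 13 14 15 16 17
dp  0  -  -  -  1  -  -  -  2  1  -  1  3  2  -  2  4  3
(- denotes ∞ / unreachable)

2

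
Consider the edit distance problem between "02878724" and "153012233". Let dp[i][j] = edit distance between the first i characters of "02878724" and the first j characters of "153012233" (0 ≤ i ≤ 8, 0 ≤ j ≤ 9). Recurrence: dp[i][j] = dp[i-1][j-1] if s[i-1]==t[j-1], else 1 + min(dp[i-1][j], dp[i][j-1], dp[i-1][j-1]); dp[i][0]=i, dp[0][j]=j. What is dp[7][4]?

   ''  1  5  3  0  1  2  2  3  3
''  0  1  2  3  4  5  6  7  8  9
 0  1  1  2  3  3  4  5  6  7  8
 2  2  2  2  3  4  4  4  5  6  7
 8  3  3  3  3  4  5  5  5  6  7
 7  4  4  4  4  4  5  6  6  6  7
 8  5  5  5  5  5  5  6  7  7  7
 7  6  6  6  6  6  6  6  7  8  8
 2  7  7  7  7  7  7  6  6  7  8
 4  8  8  8  8  8  8  7  7  7  8

7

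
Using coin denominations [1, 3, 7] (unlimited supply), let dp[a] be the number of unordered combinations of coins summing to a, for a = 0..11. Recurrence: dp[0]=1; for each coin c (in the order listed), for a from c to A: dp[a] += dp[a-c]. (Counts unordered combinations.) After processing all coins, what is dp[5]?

2

after  coin     0     1     2     3     4     5     6     7     8     9    10    11
          1     1     1     1     1     1     1     1     1     1     1     1     1
          3     1     1     1     2     2     2     3     3     3     4     4     4
          7     1     1     1     2     2     2     3     4     4     5     6     6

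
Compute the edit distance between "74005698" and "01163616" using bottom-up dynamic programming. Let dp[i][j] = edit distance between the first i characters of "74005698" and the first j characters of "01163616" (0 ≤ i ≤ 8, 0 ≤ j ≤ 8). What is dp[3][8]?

   ''  0  1  1  6  3  6  1  6
''  0  1  2  3  4  5  6  7  8
 7  1  1  2  3  4  5  6  7  8
 4  2  2  2  3  4  5  6  7  8
 0  3  2  3  3  4  5  6  7  8
 0  4  3  3  4  4  5  6  7  8
 5  5  4  4  4  5  5  6  7  8
 6  6  5  5  5  4  5  5  6  7
 9  7  6  6  6  5  5  6  6  7
 8  8  7  7  7  6  6  6  7  7

8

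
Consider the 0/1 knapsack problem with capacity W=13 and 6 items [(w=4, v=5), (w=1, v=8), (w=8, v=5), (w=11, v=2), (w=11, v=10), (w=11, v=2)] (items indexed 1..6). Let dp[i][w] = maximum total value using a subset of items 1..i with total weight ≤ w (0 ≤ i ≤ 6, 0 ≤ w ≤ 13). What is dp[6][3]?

8

i\w   0   1   2   3   4   5   6   7   8   9  10  11  12  13
  0   0   0   0   0   0   0   0   0   0   0   0   0   0   0
  1   0   0   0   0   5   5   5   5   5   5   5   5   5   5
  2   0   8   8   8   8  13  13  13  13  13  13  13  13  13
  3   0   8   8   8   8  13  13  13  13  13  13  13  13  18
  4   0   8   8   8   8  13  13  13  13  13  13  13  13  18
  5   0   8   8   8   8  13  13  13  13  13  13  13  18  18
  6   0   8   8   8   8  13  13  13  13  13  13  13  18  18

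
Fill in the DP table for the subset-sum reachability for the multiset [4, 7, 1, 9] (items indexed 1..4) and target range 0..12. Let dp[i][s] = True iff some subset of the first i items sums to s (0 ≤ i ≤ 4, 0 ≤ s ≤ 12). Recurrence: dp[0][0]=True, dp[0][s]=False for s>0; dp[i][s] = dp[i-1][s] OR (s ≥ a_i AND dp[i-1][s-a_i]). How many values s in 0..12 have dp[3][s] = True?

8

i\s   0   1   2   3   4   5   6   7   8   9  10  11  12
  0   T   F   F   F   F   F   F   F   F   F   F   F   F
  1   T   F   F   F   T   F   F   F   F   F   F   F   F
  2   T   F   F   F   T   F   F   T   F   F   F   T   F
  3   T   T   F   F   T   T   F   T   T   F   F   T   T
  4   T   T   F   F   T   T   F   T   T   T   T   T   T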